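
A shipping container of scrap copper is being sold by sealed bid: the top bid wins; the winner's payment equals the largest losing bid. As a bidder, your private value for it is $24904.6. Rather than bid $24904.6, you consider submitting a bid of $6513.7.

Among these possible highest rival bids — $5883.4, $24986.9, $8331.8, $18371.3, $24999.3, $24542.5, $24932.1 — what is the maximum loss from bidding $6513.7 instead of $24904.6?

$16572.8

$5883.4: same outcome either way → loss $0.
$24986.9: same outcome either way → loss $0.
$8331.8: truthful gives $16572.8, deviation gives $0 → loss $16572.8.
$18371.3: truthful gives $6533.3, deviation gives $0 → loss $6533.3.
$24999.3: same outcome either way → loss $0.
$24542.5: truthful gives $362.1, deviation gives $0 → loss $362.1.
$24932.1: same outcome either way → loss $0.
Maximum loss: $16572.8.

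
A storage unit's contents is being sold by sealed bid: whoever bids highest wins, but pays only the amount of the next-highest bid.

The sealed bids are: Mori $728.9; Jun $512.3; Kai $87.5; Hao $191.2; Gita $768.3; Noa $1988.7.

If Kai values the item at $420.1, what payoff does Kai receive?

$0

Highest bid: Noa at $1988.7, so Noa wins.
Second-highest bid: Gita at $768.3 — that is the price the winner pays.
Kai did not win, so Kai pays nothing and receives nothing: payoff $0.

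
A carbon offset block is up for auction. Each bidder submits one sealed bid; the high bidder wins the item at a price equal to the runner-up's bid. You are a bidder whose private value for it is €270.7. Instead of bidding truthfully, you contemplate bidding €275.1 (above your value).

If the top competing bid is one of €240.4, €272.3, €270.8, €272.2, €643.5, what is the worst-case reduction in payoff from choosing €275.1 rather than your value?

€1.6

€240.4: same outcome either way → loss €0.
€272.3: truthful gives €0, deviation gives −€1.6 → loss €1.6.
€270.8: truthful gives €0, deviation gives −€0.1 → loss €0.1.
€272.2: truthful gives €0, deviation gives −€1.5 → loss €1.5.
€643.5: same outcome either way → loss €0.
Maximum loss: €1.6.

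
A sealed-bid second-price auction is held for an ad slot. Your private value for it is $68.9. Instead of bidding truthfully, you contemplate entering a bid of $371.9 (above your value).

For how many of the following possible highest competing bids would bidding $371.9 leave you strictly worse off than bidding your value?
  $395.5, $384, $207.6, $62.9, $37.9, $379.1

1

The deviation hurts exactly when the highest competing bid lies strictly between $68.9 and $371.9 — overbidding then wins at a price above your value.
$395.5: above both → same outcome either way.
$384: above both → same outcome either way.
$207.6: inside the interval → strictly worse (loss $138.7).
$62.9: below both → same outcome either way.
$37.9: below both → same outcome either way.
$379.1: above both → same outcome either way.
Count: 1.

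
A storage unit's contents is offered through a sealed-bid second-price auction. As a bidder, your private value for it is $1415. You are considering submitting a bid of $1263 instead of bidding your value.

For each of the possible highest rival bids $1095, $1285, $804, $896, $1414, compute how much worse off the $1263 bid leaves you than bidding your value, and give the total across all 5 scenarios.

$131

The deviation costs you only when the competing bid falls strictly between $1263 and $1415; elsewhere both bids give the same outcome.
$1095: outcomes coincide → loss $0.
$1285: truthful payoff $130, deviation payoff $0 → loss $130.
$804: outcomes coincide → loss $0.
$896: outcomes coincide → loss $0.
$1414: truthful payoff $1, deviation payoff $0 → loss $1.
Total loss = $130 + $1 = $131.
In a second-price auction your bid sets only whether you win, not what you pay, so bidding your true value is weakly dominant.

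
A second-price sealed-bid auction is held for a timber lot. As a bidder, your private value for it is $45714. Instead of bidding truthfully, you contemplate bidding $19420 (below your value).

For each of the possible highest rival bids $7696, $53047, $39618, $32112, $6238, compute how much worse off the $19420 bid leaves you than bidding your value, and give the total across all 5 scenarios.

The deviation costs you only when the competing bid falls strictly between $19420 and $45714; elsewhere both bids give the same outcome.
$7696: outcomes coincide → loss $0.
$53047: outcomes coincide → loss $0.
$39618: truthful payoff $6096, deviation payoff $0 → loss $6096.
$32112: truthful payoff $13602, deviation payoff $0 → loss $13602.
$6238: outcomes coincide → loss $0.
Total loss = $6096 + $13602 = $19698.
Truthful bidding weakly dominates here: raising your bid can only win items priced above your value, and lowering it can only forfeit items priced below.

$19698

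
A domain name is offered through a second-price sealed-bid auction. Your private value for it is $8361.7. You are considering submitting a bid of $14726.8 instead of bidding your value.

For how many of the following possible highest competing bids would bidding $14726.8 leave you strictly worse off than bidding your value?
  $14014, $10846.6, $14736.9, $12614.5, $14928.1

The deviation hurts exactly when the highest competing bid lies strictly between $8361.7 and $14726.8 — overbidding then wins at a price above your value.
$14014: inside the interval → strictly worse (loss $5652.3).
$10846.6: inside the interval → strictly worse (loss $2484.9).
$14736.9: above both → same outcome either way.
$12614.5: inside the interval → strictly worse (loss $4252.8).
$14928.1: above both → same outcome either way.
Count: 3.

3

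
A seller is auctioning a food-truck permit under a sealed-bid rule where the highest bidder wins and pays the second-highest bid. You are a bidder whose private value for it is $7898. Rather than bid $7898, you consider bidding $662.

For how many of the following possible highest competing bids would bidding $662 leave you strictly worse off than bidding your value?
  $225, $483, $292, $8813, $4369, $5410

2

The deviation hurts exactly when the highest competing bid lies strictly between $662 and $7898 — underbidding then forfeits a profitable win.
$225: below both → same outcome either way.
$483: below both → same outcome either way.
$292: below both → same outcome either way.
$8813: above both → same outcome either way.
$4369: inside the interval → strictly worse (loss $3529).
$5410: inside the interval → strictly worse (loss $2488).
Count: 2.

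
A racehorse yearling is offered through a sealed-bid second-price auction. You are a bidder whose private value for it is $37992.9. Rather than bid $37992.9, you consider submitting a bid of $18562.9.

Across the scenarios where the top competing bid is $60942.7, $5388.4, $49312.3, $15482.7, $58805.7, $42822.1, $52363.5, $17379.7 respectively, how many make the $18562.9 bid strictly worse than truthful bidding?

0

The deviation hurts exactly when the highest competing bid lies strictly between $18562.9 and $37992.9 — underbidding then forfeits a profitable win.
$60942.7: above both → same outcome either way.
$5388.4: below both → same outcome either way.
$49312.3: above both → same outcome either way.
$15482.7: below both → same outcome either way.
$58805.7: above both → same outcome either way.
$42822.1: above both → same outcome either way.
$52363.5: above both → same outcome either way.
$17379.7: below both → same outcome either way.
Count: 0.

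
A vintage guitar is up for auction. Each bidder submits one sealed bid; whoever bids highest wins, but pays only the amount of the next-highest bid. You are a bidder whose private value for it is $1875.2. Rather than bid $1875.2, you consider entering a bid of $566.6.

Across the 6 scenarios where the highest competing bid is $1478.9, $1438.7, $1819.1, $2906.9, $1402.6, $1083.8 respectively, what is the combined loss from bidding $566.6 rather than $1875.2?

$2152.9

The deviation costs you only when the competing bid falls strictly between $566.6 and $1875.2; elsewhere both bids give the same outcome.
$1478.9: truthful payoff $396.3, deviation payoff $0 → loss $396.3.
$1438.7: truthful payoff $436.5, deviation payoff $0 → loss $436.5.
$1819.1: truthful payoff $56.1, deviation payoff $0 → loss $56.1.
$2906.9: outcomes coincide → loss $0.
$1402.6: truthful payoff $472.6, deviation payoff $0 → loss $472.6.
$1083.8: truthful payoff $791.4, deviation payoff $0 → loss $791.4.
Total loss = $396.3 + $436.5 + $56.1 + $472.6 + $791.4 = $2152.9.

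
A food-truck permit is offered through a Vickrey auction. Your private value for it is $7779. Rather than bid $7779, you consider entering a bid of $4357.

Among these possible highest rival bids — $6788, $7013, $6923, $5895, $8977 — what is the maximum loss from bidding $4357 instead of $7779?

$6788: truthful gives $991, deviation gives $0 → loss $991.
$7013: truthful gives $766, deviation gives $0 → loss $766.
$6923: truthful gives $856, deviation gives $0 → loss $856.
$5895: truthful gives $1884, deviation gives $0 → loss $1884.
$8977: same outcome either way → loss $0.
Maximum loss: $1884.

$1884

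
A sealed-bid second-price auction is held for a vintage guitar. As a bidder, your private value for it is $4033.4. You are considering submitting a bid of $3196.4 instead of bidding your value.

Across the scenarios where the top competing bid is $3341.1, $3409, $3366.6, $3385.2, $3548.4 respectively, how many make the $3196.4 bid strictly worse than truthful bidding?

The deviation hurts exactly when the highest competing bid lies strictly between $3196.4 and $4033.4 — underbidding then forfeits a profitable win.
$3341.1: inside the interval → strictly worse (loss $692.3).
$3409: inside the interval → strictly worse (loss $624.4).
$3366.6: inside the interval → strictly worse (loss $666.8).
$3385.2: inside the interval → strictly worse (loss $648.2).
$3548.4: inside the interval → strictly worse (loss $485).
Count: 5.

5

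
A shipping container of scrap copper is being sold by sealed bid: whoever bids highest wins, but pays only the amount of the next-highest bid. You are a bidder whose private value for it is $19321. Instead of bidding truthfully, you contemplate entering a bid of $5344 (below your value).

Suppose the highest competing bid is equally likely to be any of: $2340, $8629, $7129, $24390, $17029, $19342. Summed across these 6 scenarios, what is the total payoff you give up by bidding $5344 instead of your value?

The deviation costs you only when the competing bid falls strictly between $5344 and $19321; elsewhere both bids give the same outcome.
$2340: outcomes coincide → loss $0.
$8629: truthful payoff $10692, deviation payoff $0 → loss $10692.
$7129: truthful payoff $12192, deviation payoff $0 → loss $12192.
$24390: outcomes coincide → loss $0.
$17029: truthful payoff $2292, deviation payoff $0 → loss $2292.
$19342: outcomes coincide → loss $0.
Total loss = $10692 + $12192 + $2292 = $25176.

$25176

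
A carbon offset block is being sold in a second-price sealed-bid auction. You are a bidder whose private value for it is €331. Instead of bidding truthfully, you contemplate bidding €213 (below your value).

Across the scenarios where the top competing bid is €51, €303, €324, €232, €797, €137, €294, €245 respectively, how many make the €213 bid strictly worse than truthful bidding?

5

The deviation hurts exactly when the highest competing bid lies strictly between €213 and €331 — underbidding then forfeits a profitable win.
€51: below both → same outcome either way.
€303: inside the interval → strictly worse (loss €28).
€324: inside the interval → strictly worse (loss €7).
€232: inside the interval → strictly worse (loss €99).
€797: above both → same outcome either way.
€137: below both → same outcome either way.
€294: inside the interval → strictly worse (loss €37).
€245: inside the interval → strictly worse (loss €86).
Count: 5.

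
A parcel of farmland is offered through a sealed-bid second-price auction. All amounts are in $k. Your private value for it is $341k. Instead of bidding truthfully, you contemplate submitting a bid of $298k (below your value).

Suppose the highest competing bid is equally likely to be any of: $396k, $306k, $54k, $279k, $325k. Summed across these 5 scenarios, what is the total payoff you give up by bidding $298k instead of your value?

The deviation costs you only when the competing bid falls strictly between $298k and $341k; elsewhere both bids give the same outcome.
$396k: outcomes coincide → loss $0k.
$306k: truthful payoff $35k, deviation payoff $0k → loss $35k.
$54k: outcomes coincide → loss $0k.
$279k: outcomes coincide → loss $0k.
$325k: truthful payoff $16k, deviation payoff $0k → loss $16k.
Total loss = $35k + $16k = $51k.
Because the price is fixed by the runner-up's bid, deviating from your value can only change a good outcome into a bad one — never the reverse.

$51k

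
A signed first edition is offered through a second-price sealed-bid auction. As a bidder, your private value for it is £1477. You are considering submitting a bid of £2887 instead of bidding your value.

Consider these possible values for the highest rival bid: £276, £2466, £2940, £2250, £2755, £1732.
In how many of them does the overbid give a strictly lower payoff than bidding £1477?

The deviation hurts exactly when the highest competing bid lies strictly between £1477 and £2887 — overbidding then wins at a price above your value.
£276: below both → same outcome either way.
£2466: inside the interval → strictly worse (loss £989).
£2940: above both → same outcome either way.
£2250: inside the interval → strictly worse (loss £773).
£2755: inside the interval → strictly worse (loss £1278).
£1732: inside the interval → strictly worse (loss £255).
Count: 4.

4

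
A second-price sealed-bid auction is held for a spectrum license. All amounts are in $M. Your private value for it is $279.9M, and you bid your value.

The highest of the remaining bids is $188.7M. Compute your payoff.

$91.2M

Your bid $279.9M exceeds the highest competing bid $188.7M, so you win.
In a second-price auction the winner pays the second-highest bid, $188.7M.
Payoff = value − price = $279.9M − $188.7M = $91.2M.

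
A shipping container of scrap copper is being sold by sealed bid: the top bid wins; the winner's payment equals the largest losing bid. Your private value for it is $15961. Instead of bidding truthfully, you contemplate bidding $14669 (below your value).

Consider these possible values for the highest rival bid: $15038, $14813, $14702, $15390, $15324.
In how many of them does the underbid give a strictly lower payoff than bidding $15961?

5

The deviation hurts exactly when the highest competing bid lies strictly between $14669 and $15961 — underbidding then forfeits a profitable win.
$15038: inside the interval → strictly worse (loss $923).
$14813: inside the interval → strictly worse (loss $1148).
$14702: inside the interval → strictly worse (loss $1259).
$15390: inside the interval → strictly worse (loss $571).
$15324: inside the interval → strictly worse (loss $637).
Count: 5.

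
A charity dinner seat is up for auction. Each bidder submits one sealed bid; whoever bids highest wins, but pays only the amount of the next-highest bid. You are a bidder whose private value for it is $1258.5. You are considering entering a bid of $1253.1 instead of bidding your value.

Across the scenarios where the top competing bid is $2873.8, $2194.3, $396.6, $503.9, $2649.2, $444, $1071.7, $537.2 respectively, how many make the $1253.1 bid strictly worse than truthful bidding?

0

The deviation hurts exactly when the highest competing bid lies strictly between $1253.1 and $1258.5 — underbidding then forfeits a profitable win.
$2873.8: above both → same outcome either way.
$2194.3: above both → same outcome either way.
$396.6: below both → same outcome either way.
$503.9: below both → same outcome either way.
$2649.2: above both → same outcome either way.
$444: below both → same outcome either way.
$1071.7: below both → same outcome either way.
$537.2: below both → same outcome either way.
Count: 0.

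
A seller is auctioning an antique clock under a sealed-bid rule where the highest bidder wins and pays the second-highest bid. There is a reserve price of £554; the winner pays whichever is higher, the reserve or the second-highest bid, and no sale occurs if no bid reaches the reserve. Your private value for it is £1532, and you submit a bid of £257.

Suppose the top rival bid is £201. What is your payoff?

Your bid £257 is the highest bid but falls below the reserve £554, so the item goes unsold. Payoff £0.

£0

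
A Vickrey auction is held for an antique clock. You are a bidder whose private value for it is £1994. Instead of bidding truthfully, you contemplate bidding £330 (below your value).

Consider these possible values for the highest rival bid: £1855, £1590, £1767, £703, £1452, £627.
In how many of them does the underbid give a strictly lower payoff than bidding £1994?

6

The deviation hurts exactly when the highest competing bid lies strictly between £330 and £1994 — underbidding then forfeits a profitable win.
£1855: inside the interval → strictly worse (loss £139).
£1590: inside the interval → strictly worse (loss £404).
£1767: inside the interval → strictly worse (loss £227).
£703: inside the interval → strictly worse (loss £1291).
£1452: inside the interval → strictly worse (loss £542).
£627: inside the interval → strictly worse (loss £1367).
Count: 6.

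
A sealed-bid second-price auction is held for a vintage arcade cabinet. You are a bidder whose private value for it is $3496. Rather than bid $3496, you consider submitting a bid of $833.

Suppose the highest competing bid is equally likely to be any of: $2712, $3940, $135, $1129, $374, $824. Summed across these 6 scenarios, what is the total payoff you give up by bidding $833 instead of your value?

$3151

The deviation costs you only when the competing bid falls strictly between $833 and $3496; elsewhere both bids give the same outcome.
$2712: truthful payoff $784, deviation payoff $0 → loss $784.
$3940: outcomes coincide → loss $0.
$135: outcomes coincide → loss $0.
$1129: truthful payoff $2367, deviation payoff $0 → loss $2367.
$374: outcomes coincide → loss $0.
$824: outcomes coincide → loss $0.
Total loss = $784 + $2367 = $3151.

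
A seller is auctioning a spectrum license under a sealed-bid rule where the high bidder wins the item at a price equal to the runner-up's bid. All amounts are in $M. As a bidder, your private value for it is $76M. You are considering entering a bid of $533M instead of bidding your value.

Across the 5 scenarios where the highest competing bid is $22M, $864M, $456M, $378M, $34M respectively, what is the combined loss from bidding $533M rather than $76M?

$682M

The deviation costs you only when the competing bid falls strictly between $76M and $533M; elsewhere both bids give the same outcome.
$22M: outcomes coincide → loss $0M.
$864M: outcomes coincide → loss $0M.
$456M: truthful payoff $0M, deviation payoff −$380M → loss $380M.
$378M: truthful payoff $0M, deviation payoff −$302M → loss $302M.
$34M: outcomes coincide → loss $0M.
Total loss = $380M + $302M = $682M.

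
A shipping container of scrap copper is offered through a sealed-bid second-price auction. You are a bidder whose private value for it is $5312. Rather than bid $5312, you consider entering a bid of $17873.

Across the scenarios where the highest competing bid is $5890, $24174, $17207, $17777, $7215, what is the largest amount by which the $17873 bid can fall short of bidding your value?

$12465

$5890: truthful gives $0, deviation gives −$578 → loss $578.
$24174: same outcome either way → loss $0.
$17207: truthful gives $0, deviation gives −$11895 → loss $11895.
$17777: truthful gives $0, deviation gives −$12465 → loss $12465.
$7215: truthful gives $0, deviation gives −$1903 → loss $1903.
Maximum loss: $12465.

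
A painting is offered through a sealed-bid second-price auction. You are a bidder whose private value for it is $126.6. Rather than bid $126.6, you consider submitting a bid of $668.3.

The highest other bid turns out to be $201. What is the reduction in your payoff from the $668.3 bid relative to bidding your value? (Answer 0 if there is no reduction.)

Bidding your value $126.6: you lose (since $126.6 < $201). Payoff $0.
Bidding $668.3: you win and pay $201. Payoff $126.6 − $201 = −$74.4.
The competing bid $201 lies between your value and your inflated bid, so overbidding wins an item priced above your value.
Loss from deviating = $0 − (−$74.4) = $74.4.

$74.4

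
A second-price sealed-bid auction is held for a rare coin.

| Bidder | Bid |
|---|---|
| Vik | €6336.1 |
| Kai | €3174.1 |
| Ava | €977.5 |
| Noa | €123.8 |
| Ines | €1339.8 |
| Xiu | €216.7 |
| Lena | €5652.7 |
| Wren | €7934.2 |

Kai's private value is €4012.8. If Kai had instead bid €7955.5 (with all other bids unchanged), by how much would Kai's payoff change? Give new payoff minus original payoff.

The highest bid among the other bidders is €7934.2; Kai's bid doesn't change that.
Original bid €3174.1: Kai is not highest (top rival bid is €7934.2); payoff €0.
Alternative bid €7955.5: Kai is highest, pays the top rival bid €7934.2; payoff €4012.8 − €7934.2 = −€3921.4.
Change in payoff = −€3921.4 − (€0) = −€3921.4.

−€3921.4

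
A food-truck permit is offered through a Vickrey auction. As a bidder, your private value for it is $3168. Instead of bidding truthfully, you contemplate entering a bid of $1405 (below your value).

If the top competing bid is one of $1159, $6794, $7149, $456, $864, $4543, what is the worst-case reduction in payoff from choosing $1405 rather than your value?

$0

$1159: same outcome either way → loss $0.
$6794: same outcome either way → loss $0.
$7149: same outcome either way → loss $0.
$456: same outcome either way → loss $0.
$864: same outcome either way → loss $0.
$4543: same outcome either way → loss $0.
Maximum loss: $0.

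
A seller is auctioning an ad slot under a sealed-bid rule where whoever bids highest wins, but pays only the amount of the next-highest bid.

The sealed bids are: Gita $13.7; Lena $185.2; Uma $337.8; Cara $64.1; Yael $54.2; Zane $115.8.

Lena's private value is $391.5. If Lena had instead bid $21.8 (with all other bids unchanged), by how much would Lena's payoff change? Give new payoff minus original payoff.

The highest bid among the other bidders is $337.8; Lena's bid doesn't change that.
Original bid $185.2: Lena is not highest (top rival bid is $337.8); payoff $0.
Alternative bid $21.8: Lena is not highest (top rival bid is $337.8); payoff $0.
Change in payoff = $0 − ($0) = $0.

$0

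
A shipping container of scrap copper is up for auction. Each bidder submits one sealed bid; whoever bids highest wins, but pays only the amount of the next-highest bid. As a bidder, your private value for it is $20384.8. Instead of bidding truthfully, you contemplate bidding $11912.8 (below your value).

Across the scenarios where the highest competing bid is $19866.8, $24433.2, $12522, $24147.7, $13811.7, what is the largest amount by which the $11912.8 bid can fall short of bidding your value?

$7862.8

$19866.8: truthful gives $518, deviation gives $0 → loss $518.
$24433.2: same outcome either way → loss $0.
$12522: truthful gives $7862.8, deviation gives $0 → loss $7862.8.
$24147.7: same outcome either way → loss $0.
$13811.7: truthful gives $6573.1, deviation gives $0 → loss $6573.1.
Maximum loss: $7862.8.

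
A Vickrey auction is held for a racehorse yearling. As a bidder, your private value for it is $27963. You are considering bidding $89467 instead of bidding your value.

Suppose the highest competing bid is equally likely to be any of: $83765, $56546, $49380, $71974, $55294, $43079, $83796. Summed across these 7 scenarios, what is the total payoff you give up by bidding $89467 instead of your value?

$248093

The deviation costs you only when the competing bid falls strictly between $27963 and $89467; elsewhere both bids give the same outcome.
$83765: truthful payoff $0, deviation payoff −$55802 → loss $55802.
$56546: truthful payoff $0, deviation payoff −$28583 → loss $28583.
$49380: truthful payoff $0, deviation payoff −$21417 → loss $21417.
$71974: truthful payoff $0, deviation payoff −$44011 → loss $44011.
$55294: truthful payoff $0, deviation payoff −$27331 → loss $27331.
$43079: truthful payoff $0, deviation payoff −$15116 → loss $15116.
$83796: truthful payoff $0, deviation payoff −$55833 → loss $55833.
Total loss = $55802 + $28583 + $21417 + $44011 + $27331 + $15116 + $55833 = $248093.
Truthful bidding weakly dominates here: raising your bid can only win items priced above your value, and lowering it can only forfeit items priced below.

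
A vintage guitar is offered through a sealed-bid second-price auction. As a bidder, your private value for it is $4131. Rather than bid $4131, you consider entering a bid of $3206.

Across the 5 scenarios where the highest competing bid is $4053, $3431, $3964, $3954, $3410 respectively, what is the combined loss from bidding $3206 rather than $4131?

$1843

The deviation costs you only when the competing bid falls strictly between $3206 and $4131; elsewhere both bids give the same outcome.
$4053: truthful payoff $78, deviation payoff $0 → loss $78.
$3431: truthful payoff $700, deviation payoff $0 → loss $700.
$3964: truthful payoff $167, deviation payoff $0 → loss $167.
$3954: truthful payoff $177, deviation payoff $0 → loss $177.
$3410: truthful payoff $721, deviation payoff $0 → loss $721.
Total loss = $78 + $700 + $167 + $177 + $721 = $1843.
Because the price is fixed by the runner-up's bid, deviating from your value can only change a good outcome into a bad one — never the reverse.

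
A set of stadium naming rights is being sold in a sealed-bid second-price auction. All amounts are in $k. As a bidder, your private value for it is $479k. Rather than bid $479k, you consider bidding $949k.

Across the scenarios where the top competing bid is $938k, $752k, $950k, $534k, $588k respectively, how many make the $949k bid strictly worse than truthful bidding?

4

The deviation hurts exactly when the highest competing bid lies strictly between $479k and $949k — overbidding then wins at a price above your value.
$938k: inside the interval → strictly worse (loss $459k).
$752k: inside the interval → strictly worse (loss $273k).
$950k: above both → same outcome either way.
$534k: inside the interval → strictly worse (loss $55k).
$588k: inside the interval → strictly worse (loss $109k).
Count: 4.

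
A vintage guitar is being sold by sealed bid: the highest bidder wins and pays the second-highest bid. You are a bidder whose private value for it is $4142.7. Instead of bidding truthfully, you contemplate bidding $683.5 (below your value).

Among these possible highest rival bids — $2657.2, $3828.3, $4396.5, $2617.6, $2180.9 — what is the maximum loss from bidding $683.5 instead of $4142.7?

$1961.8

$2657.2: truthful gives $1485.5, deviation gives $0 → loss $1485.5.
$3828.3: truthful gives $314.4, deviation gives $0 → loss $314.4.
$4396.5: same outcome either way → loss $0.
$2617.6: truthful gives $1525.1, deviation gives $0 → loss $1525.1.
$2180.9: truthful gives $1961.8, deviation gives $0 → loss $1961.8.
Maximum loss: $1961.8.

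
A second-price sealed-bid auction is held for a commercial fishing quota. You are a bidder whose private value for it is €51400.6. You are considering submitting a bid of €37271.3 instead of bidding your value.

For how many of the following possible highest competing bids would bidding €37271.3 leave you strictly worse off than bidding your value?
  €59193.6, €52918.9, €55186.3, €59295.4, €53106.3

0

The deviation hurts exactly when the highest competing bid lies strictly between €37271.3 and €51400.6 — underbidding then forfeits a profitable win.
€59193.6: above both → same outcome either way.
€52918.9: above both → same outcome either way.
€55186.3: above both → same outcome either way.
€59295.4: above both → same outcome either way.
€53106.3: above both → same outcome either way.
Count: 0.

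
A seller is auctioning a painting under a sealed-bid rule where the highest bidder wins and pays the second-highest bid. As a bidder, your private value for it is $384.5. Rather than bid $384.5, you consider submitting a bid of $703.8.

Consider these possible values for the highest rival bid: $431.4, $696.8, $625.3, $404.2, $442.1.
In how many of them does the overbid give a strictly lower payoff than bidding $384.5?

5

The deviation hurts exactly when the highest competing bid lies strictly between $384.5 and $703.8 — overbidding then wins at a price above your value.
$431.4: inside the interval → strictly worse (loss $46.9).
$696.8: inside the interval → strictly worse (loss $312.3).
$625.3: inside the interval → strictly worse (loss $240.8).
$404.2: inside the interval → strictly worse (loss $19.7).
$442.1: inside the interval → strictly worse (loss $57.6).
Count: 5.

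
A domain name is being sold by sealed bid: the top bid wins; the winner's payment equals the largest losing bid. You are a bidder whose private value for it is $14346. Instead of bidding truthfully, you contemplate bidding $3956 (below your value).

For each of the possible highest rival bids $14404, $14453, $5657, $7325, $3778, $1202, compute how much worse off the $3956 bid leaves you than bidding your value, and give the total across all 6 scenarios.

$15710

The deviation costs you only when the competing bid falls strictly between $3956 and $14346; elsewhere both bids give the same outcome.
$14404: outcomes coincide → loss $0.
$14453: outcomes coincide → loss $0.
$5657: truthful payoff $8689, deviation payoff $0 → loss $8689.
$7325: truthful payoff $7021, deviation payoff $0 → loss $7021.
$3778: outcomes coincide → loss $0.
$1202: outcomes coincide → loss $0.
Total loss = $8689 + $7021 = $15710.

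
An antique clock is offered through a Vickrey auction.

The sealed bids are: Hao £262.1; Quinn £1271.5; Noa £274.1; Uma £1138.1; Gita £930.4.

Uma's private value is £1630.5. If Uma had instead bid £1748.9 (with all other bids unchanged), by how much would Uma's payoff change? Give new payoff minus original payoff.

The highest bid among the other bidders is £1271.5; Uma's bid doesn't change that.
Original bid £1138.1: Uma is not highest (top rival bid is £1271.5); payoff £0.
Alternative bid £1748.9: Uma is highest, pays the top rival bid £1271.5; payoff £1630.5 − £1271.5 = £359.
Change in payoff = £359 − (£0) = £359.

£359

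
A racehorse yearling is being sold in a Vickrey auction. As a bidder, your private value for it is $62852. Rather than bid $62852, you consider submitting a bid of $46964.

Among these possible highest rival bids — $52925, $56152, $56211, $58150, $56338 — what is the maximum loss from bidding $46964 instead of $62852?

$9927

$52925: truthful gives $9927, deviation gives $0 → loss $9927.
$56152: truthful gives $6700, deviation gives $0 → loss $6700.
$56211: truthful gives $6641, deviation gives $0 → loss $6641.
$58150: truthful gives $4702, deviation gives $0 → loss $4702.
$56338: truthful gives $6514, deviation gives $0 → loss $6514.
Maximum loss: $9927.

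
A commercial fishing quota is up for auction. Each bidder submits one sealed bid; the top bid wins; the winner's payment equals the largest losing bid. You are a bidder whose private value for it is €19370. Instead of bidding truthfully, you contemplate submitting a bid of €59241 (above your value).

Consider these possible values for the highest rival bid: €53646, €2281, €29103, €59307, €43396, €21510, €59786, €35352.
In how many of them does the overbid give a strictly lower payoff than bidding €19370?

The deviation hurts exactly when the highest competing bid lies strictly between €19370 and €59241 — overbidding then wins at a price above your value.
€53646: inside the interval → strictly worse (loss €34276).
€2281: below both → same outcome either way.
€29103: inside the interval → strictly worse (loss €9733).
€59307: above both → same outcome either way.
€43396: inside the interval → strictly worse (loss €24026).
€21510: inside the interval → strictly worse (loss €2140).
€59786: above both → same outcome either way.
€35352: inside the interval → strictly worse (loss €15982).
Count: 5.

5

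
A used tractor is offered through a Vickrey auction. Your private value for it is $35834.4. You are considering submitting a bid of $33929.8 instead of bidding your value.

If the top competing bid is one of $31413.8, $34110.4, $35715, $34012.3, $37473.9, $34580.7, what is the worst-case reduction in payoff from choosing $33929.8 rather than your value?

$31413.8: same outcome either way → loss $0.
$34110.4: truthful gives $1724, deviation gives $0 → loss $1724.
$35715: truthful gives $119.4, deviation gives $0 → loss $119.4.
$34012.3: truthful gives $1822.1, deviation gives $0 → loss $1822.1.
$37473.9: same outcome either way → loss $0.
$34580.7: truthful gives $1253.7, deviation gives $0 → loss $1253.7.
Maximum loss: $1822.1.

$1822.1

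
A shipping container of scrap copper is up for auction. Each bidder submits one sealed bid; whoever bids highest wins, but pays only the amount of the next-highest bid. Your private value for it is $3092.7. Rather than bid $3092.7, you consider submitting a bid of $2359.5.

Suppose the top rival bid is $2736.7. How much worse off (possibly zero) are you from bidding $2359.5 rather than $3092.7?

$356

Bidding your value $3092.7: you win (since $3092.7 > $2736.7) and pay $2736.7. Payoff $356.
Bidding $2359.5: you lose. Payoff $0.
The competing bid $2736.7 lies between your shaded bid and your value, so underbidding forfeits an item you could have won at a profitable price.
Loss from deviating = $356 − ($0) = $356.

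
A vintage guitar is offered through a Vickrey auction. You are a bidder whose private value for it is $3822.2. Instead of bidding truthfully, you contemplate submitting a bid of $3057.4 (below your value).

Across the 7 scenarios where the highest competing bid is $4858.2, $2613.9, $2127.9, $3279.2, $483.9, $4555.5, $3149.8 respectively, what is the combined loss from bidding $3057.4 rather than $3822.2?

$1215.4

The deviation costs you only when the competing bid falls strictly between $3057.4 and $3822.2; elsewhere both bids give the same outcome.
$4858.2: outcomes coincide → loss $0.
$2613.9: outcomes coincide → loss $0.
$2127.9: outcomes coincide → loss $0.
$3279.2: truthful payoff $543, deviation payoff $0 → loss $543.
$483.9: outcomes coincide → loss $0.
$4555.5: outcomes coincide → loss $0.
$3149.8: truthful payoff $672.4, deviation payoff $0 → loss $672.4.
Total loss = $543 + $672.4 = $1215.4.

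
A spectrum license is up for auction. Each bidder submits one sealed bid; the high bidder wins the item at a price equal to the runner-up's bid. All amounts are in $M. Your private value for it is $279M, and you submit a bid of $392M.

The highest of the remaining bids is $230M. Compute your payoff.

$49M

Your bid $392M exceeds the highest competing bid $230M, so you win.
In a second-price auction the winner pays the second-highest bid, $230M.
Payoff = value − price = $279M − $230M = $49M.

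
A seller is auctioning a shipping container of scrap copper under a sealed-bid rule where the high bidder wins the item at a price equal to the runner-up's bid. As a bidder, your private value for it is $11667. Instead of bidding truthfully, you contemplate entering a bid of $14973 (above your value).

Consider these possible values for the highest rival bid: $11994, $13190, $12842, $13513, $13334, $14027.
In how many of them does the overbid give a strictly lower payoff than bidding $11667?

The deviation hurts exactly when the highest competing bid lies strictly between $11667 and $14973 — overbidding then wins at a price above your value.
$11994: inside the interval → strictly worse (loss $327).
$13190: inside the interval → strictly worse (loss $1523).
$12842: inside the interval → strictly worse (loss $1175).
$13513: inside the interval → strictly worse (loss $1846).
$13334: inside the interval → strictly worse (loss $1667).
$14027: inside the interval → strictly worse (loss $2360).
Count: 6.

6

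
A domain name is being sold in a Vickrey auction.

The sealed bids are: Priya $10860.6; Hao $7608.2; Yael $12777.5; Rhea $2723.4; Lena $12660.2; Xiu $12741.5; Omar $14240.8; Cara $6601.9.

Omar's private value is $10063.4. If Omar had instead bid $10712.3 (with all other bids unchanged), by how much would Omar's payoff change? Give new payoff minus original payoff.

The highest bid among the other bidders is $12777.5; Omar's bid doesn't change that.
Original bid $14240.8: Omar is highest, pays the top rival bid $12777.5; payoff $10063.4 − $12777.5 = −$2714.1.
Alternative bid $10712.3: Omar is not highest (top rival bid is $12777.5); payoff $0.
Change in payoff = $0 − (−$2714.1) = $2714.1.

$2714.1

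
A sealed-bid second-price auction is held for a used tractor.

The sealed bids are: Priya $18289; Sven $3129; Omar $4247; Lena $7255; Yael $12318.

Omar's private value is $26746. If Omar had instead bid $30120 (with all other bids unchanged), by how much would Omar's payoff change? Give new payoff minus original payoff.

$8457

The highest bid among the other bidders is $18289; Omar's bid doesn't change that.
Original bid $4247: Omar is not highest (top rival bid is $18289); payoff $0.
Alternative bid $30120: Omar is highest, pays the top rival bid $18289; payoff $26746 − $18289 = $8457.
Change in payoff = $8457 − ($0) = $8457.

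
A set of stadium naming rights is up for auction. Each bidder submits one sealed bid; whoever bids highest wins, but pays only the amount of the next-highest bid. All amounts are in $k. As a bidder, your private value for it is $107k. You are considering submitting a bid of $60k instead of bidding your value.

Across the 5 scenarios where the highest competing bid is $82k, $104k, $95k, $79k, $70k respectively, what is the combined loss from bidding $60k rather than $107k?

$105k

The deviation costs you only when the competing bid falls strictly between $60k and $107k; elsewhere both bids give the same outcome.
$82k: truthful payoff $25k, deviation payoff $0k → loss $25k.
$104k: truthful payoff $3k, deviation payoff $0k → loss $3k.
$95k: truthful payoff $12k, deviation payoff $0k → loss $12k.
$79k: truthful payoff $28k, deviation payoff $0k → loss $28k.
$70k: truthful payoff $37k, deviation payoff $0k → loss $37k.
Total loss = $25k + $3k + $12k + $28k + $37k = $105k.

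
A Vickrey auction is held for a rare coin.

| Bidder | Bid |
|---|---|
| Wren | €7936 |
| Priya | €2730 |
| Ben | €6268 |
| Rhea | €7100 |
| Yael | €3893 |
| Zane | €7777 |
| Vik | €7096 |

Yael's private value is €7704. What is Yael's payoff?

€0

Highest bid: Wren at €7936, so Wren wins.
Second-highest bid: Zane at €7777 — that is the price the winner pays.
Yael did not win, so Yael pays nothing and receives nothing: payoff €0.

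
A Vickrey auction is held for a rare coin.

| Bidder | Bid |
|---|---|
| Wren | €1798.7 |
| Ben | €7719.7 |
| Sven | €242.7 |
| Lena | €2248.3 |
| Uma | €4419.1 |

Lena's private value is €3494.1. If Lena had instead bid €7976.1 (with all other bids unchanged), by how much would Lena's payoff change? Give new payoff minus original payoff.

The highest bid among the other bidders is €7719.7; Lena's bid doesn't change that.
Original bid €2248.3: Lena is not highest (top rival bid is €7719.7); payoff €0.
Alternative bid €7976.1: Lena is highest, pays the top rival bid €7719.7; payoff €3494.1 − €7719.7 = −€4225.6.
Change in payoff = −€4225.6 − (€0) = −€4225.6.

−€4225.6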